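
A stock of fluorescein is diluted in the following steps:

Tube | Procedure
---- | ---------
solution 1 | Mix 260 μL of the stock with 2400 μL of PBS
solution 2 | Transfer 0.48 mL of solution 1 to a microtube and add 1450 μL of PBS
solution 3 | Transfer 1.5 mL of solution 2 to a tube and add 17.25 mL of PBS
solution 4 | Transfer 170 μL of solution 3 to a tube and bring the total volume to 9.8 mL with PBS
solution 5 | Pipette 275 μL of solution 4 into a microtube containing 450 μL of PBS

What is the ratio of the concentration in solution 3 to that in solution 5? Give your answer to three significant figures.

Step 1: 260 μL + 2400 μL = 2660 μL total → factor 2660/260 = 10.231
Step 2: 0.48 mL + 1450 μL = 1.93 mL total → factor 1.93/0.48 = 4.0208
Step 3: 1.5 mL + 17.25 mL = 18.75 mL total → factor 18.75/1.5 = 12.5
Step 4: 170 μL brought to 9.8 mL → factor 9800/170 = 57.647
Step 5: 275 μL + 450 μL = 725 μL total → factor 725/275 = 2.6364
Dilution factor to solution 3 = 514.2; to solution 5 = 78148
[solution 3]/[solution 5] = (factor to solution 5)/(factor to solution 3) = 78148/514.2 = 152

152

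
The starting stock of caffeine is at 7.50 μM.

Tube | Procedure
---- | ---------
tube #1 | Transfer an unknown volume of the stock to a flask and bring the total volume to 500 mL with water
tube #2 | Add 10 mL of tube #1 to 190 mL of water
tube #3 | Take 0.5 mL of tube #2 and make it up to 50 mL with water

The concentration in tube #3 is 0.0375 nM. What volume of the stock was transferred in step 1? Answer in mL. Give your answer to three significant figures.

Step 1: v brought to 500 mL → factor = 500 mL/v
Step 2: 10 mL + 190 mL = 200 mL total → factor 200/10 = 20
Step 3: 0.5 mL brought to 50 mL → factor 50/0.5 = 100
Product of known-step factors = 2000
Overall factor = 7.50 μM / (0.0375 nM) = 2 × 10^5
Step-1 factor = 2 × 10^5 / 2000 = 100
v = 500 mL / 100 = 5.00 mL

5.00 mL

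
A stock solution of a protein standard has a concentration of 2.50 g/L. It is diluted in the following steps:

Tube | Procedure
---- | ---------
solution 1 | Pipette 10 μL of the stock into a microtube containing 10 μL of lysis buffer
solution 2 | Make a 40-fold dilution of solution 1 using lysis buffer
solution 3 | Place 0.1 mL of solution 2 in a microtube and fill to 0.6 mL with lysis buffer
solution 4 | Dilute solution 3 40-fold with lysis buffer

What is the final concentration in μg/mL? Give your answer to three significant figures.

Step 1: 10 μL + 10 μL = 20 μL total → factor 20/10 = 2
Step 2: 40-fold → factor 40
Step 3: 0.1 mL brought to 0.6 mL → factor 0.6/0.1 = 6
Step 4: 40-fold → factor 40
Overall dilution factor = 2 × 40 × 6 × 40 = 19200
Final = 2.50 g/L / 19200 = 0.0001302 g/L = 0.130 μg/mL

0.130 μg/mL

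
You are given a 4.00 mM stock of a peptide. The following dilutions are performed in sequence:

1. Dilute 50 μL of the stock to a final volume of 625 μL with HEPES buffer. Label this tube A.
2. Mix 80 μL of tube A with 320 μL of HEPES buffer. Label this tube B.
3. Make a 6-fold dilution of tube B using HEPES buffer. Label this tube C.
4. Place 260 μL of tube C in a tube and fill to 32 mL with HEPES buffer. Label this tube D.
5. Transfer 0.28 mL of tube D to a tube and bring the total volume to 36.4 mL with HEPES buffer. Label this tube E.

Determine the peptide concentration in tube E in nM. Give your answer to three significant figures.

0.667 nM

Step 1: 50 μL brought to 625 μL → factor 625/50 = 12.5
Step 2: 80 μL + 320 μL = 400 μL total → factor 400/80 = 5
Step 3: 6-fold → factor 6
Step 4: 260 μL brought to 32 mL → factor 32000/260 = 123.08
Step 5: 0.28 mL brought to 36.4 mL → factor 36.4/0.28 = 130
Overall dilution factor = 12.5 × 5 × 6 × 123.08 × 130 = 6 × 10^6
Final = 4.00 mM / 6 × 10^6 = 6.667 × 10^-7 mM = 0.667 nM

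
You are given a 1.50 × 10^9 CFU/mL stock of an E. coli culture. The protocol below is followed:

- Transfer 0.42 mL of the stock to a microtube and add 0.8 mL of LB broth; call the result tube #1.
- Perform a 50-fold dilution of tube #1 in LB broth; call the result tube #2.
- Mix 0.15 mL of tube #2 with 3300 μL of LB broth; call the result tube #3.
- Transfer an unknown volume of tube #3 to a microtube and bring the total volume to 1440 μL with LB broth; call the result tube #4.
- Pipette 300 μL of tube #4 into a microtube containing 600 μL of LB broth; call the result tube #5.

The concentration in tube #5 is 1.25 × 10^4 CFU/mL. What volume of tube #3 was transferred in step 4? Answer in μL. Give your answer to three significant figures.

Step 1: 0.42 mL + 0.8 mL = 1.22 mL total → factor 1.22/0.42 = 2.9048
Step 2: 50-fold → factor 50
Step 3: 0.15 mL + 3300 μL = 3.45 mL total → factor 3.45/0.15 = 23
Step 4: v brought to 1440 μL → factor = 1440 μL/v
Step 5: 300 μL + 600 μL = 900 μL total → factor 900/300 = 3
Product of known-step factors = 10021
Overall factor = 1.50 × 10^9 CFU/mL / (1.25 × 10^4 CFU/mL) = 1.2 × 10^5
Step-4 factor = 1.2 × 10^5 / 10021 = 11.974
v = 1440 μL / 11.974 = 120 μL

120 μL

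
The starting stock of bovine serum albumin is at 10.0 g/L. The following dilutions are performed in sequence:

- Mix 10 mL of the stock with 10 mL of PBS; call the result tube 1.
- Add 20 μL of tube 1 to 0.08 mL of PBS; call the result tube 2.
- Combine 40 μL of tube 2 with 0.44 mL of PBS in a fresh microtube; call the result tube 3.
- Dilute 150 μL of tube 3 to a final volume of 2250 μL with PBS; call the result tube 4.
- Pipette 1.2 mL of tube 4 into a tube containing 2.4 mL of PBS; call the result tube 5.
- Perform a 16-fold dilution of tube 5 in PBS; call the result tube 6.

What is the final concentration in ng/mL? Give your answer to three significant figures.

Step 1: 10 mL + 10 mL = 20 mL total → factor 20/10 = 2
Step 2: 20 μL + 0.08 mL = 100 μL total → factor 100/20 = 5
Step 3: 40 μL + 0.44 mL = 480 μL total → factor 480/40 = 12
Step 4: 150 μL brought to 2250 μL → factor 2250/150 = 15
Step 5: 1.2 mL + 2.4 mL = 3.6 mL total → factor 3.6/1.2 = 3
Step 6: 16-fold → factor 16
Overall dilution factor = 2 × 5 × 12 × 15 × 3 × 16 = 86400
Final = 10.0 g/L / 86400 = 0.0001157 g/L = 116 ng/mL

116 ng/mL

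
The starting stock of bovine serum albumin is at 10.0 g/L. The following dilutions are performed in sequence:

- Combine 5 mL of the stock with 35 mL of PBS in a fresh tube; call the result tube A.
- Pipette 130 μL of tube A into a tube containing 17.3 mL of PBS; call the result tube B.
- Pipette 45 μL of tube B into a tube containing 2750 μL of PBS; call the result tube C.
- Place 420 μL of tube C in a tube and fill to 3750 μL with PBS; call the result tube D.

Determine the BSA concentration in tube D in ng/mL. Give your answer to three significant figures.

16.8 ng/mL

Step 1: 5 mL + 35 mL = 40 mL total → factor 40/5 = 8
Step 2: 130 μL + 17.3 mL = 17430 μL total → factor 17430/130 = 134.08
Step 3: 45 μL + 2750 μL = 2795 μL total → factor 2795/45 = 62.111
Step 4: 420 μL brought to 3750 μL → factor 3750/420 = 8.9286
Overall dilution factor = 8 × 134.08 × 62.111 × 8.9286 = 5.9483 × 10^5
Final = 10.0 g/L / 5.9483 × 10^5 = 1.681 × 10^-5 g/L = 16.8 ng/mL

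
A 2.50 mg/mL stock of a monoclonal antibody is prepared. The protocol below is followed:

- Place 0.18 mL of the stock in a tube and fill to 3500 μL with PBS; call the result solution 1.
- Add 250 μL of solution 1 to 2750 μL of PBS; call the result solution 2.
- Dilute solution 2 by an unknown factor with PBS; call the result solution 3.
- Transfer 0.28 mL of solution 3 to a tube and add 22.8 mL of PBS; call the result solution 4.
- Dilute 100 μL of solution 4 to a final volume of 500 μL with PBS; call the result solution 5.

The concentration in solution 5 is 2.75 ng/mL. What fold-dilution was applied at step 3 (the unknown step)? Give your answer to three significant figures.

Step 1: 0.18 mL brought to 3500 μL → factor 3.5/0.18 = 19.444
Step 2: 250 μL + 2750 μL = 3000 μL total → factor 3000/250 = 12
Step 3: unknown factor x
Step 4: 0.28 mL + 22.8 mL = 23.08 mL total → factor 23.08/0.28 = 82.429
Step 5: 100 μL brought to 500 μL → factor 500/100 = 5
Product of known-step factors = 96167
Overall factor = 2.50 mg/mL / (2.75 ng/mL) = 9.0909 × 10^5
x = 9.0909 × 10^5 / 96167 = 9.45

9.45-fold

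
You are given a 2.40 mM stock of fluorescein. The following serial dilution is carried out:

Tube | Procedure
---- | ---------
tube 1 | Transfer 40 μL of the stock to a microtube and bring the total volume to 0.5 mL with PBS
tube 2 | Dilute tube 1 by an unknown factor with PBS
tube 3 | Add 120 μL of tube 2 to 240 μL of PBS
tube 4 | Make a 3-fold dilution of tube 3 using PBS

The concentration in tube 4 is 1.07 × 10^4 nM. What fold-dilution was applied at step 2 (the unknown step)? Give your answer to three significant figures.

Step 1: 40 μL brought to 0.5 mL → factor 500/40 = 12.5
Step 2: unknown factor x
Step 3: 120 μL + 240 μL = 360 μL total → factor 360/120 = 3
Step 4: 3-fold → factor 3
Product of known-step factors = 112.5
Overall factor = 2.40 mM / (1.07 × 10^4 nM) = 224.3
x = 224.3 / 112.5 = 1.99

1.99-fold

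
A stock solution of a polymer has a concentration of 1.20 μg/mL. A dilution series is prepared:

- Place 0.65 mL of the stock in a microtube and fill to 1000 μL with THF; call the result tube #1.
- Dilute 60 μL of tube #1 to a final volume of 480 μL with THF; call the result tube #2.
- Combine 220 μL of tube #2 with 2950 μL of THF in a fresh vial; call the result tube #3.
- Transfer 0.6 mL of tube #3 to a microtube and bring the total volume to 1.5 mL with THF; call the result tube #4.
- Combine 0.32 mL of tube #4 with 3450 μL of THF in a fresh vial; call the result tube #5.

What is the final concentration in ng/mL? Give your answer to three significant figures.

Step 1: 0.65 mL brought to 1000 μL → factor 1/0.65 = 1.5385
Step 2: 60 μL brought to 480 μL → factor 480/60 = 8
Step 3: 220 μL + 2950 μL = 3170 μL total → factor 3170/220 = 14.409
Step 4: 0.6 mL brought to 1.5 mL → factor 1.5/0.6 = 2.5
Step 5: 0.32 mL + 3450 μL = 3.77 mL total → factor 3.77/0.32 = 11.781
Overall dilution factor = 1.5385 × 8 × 14.409 × 2.5 × 11.781 = 5223.3
Final = 1.20 μg/mL / 5223.3 = 0.0002297 μg/mL = 0.230 ng/mL

0.230 ng/mL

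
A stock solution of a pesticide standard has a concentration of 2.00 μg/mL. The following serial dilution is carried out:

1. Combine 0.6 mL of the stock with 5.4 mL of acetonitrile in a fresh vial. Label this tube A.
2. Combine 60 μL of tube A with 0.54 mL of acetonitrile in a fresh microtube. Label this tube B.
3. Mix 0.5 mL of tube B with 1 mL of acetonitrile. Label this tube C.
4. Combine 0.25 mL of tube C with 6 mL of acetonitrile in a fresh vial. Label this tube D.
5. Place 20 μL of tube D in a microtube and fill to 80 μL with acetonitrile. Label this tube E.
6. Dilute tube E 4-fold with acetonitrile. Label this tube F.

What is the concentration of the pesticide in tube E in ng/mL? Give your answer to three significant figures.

Step 1: 0.6 mL + 5.4 mL = 6 mL total → factor 6/0.6 = 10
Step 2: 60 μL + 0.54 mL = 600 μL total → factor 600/60 = 10
Step 3: 0.5 mL + 1 mL = 1.5 mL total → factor 1.5/0.5 = 3
Step 4: 0.25 mL + 6 mL = 6.25 mL total → factor 6.25/0.25 = 25
Step 5: 20 μL brought to 80 μL → factor 80/20 = 4
Dilution factor through tube E = 10 × 10 × 3 × 25 × 4 = 30000
[tube E] = 2.00 μg/mL / 30000 = 6.667 × 10^-5 μg/mL = 0.0667 ng/mL

0.0667 ng/mL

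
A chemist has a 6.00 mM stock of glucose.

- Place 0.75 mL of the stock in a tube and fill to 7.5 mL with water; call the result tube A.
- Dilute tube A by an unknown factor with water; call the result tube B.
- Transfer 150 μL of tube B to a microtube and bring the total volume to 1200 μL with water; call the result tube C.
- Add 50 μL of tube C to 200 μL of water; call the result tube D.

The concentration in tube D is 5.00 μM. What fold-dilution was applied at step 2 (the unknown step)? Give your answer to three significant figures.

3.00-fold

Step 1: 0.75 mL brought to 7.5 mL → factor 7.5/0.75 = 10
Step 2: unknown factor x
Step 3: 150 μL brought to 1200 μL → factor 1200/150 = 8
Step 4: 50 μL + 200 μL = 250 μL total → factor 250/50 = 5
Product of known-step factors = 400
Overall factor = 6.00 mM / (5.00 μM) = 1200
x = 1200 / 400 = 3.00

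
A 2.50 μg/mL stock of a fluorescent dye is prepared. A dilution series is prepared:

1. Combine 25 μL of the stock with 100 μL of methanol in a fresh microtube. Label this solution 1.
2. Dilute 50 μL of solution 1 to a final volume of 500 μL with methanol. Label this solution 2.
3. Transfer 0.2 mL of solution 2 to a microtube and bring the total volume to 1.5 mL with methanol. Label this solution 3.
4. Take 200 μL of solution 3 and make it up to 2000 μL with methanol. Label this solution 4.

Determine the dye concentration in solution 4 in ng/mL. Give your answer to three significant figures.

Step 1: 25 μL + 100 μL = 125 μL total → factor 125/25 = 5
Step 2: 50 μL brought to 500 μL → factor 500/50 = 10
Step 3: 0.2 mL brought to 1.5 mL → factor 1.5/0.2 = 7.5
Step 4: 200 μL brought to 2000 μL → factor 2000/200 = 10
Overall dilution factor = 5 × 10 × 7.5 × 10 = 3750
Final = 2.50 μg/mL / 3750 = 0.0006667 μg/mL = 0.667 ng/mL

0.667 ng/mL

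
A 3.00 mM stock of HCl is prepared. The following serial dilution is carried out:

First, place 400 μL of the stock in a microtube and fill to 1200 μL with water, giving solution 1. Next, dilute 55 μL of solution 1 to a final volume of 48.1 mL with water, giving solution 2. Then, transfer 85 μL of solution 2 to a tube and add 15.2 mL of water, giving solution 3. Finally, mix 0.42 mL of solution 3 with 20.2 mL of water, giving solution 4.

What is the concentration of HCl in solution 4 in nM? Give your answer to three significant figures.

Step 1: 400 μL brought to 1200 μL → factor 1200/400 = 3
Step 2: 55 μL brought to 48.1 mL → factor 48100/55 = 874.55
Step 3: 85 μL + 15.2 mL = 15285 μL total → factor 15285/85 = 179.82
Step 4: 0.42 mL + 20.2 mL = 20.62 mL total → factor 20.62/0.42 = 49.095
Overall dilution factor = 3 × 874.55 × 179.82 × 49.095 = 2.3163 × 10^7
Final = 3.00 mM / 2.3163 × 10^7 = 1.295 × 10^-7 mM = 0.130 nM

0.130 nM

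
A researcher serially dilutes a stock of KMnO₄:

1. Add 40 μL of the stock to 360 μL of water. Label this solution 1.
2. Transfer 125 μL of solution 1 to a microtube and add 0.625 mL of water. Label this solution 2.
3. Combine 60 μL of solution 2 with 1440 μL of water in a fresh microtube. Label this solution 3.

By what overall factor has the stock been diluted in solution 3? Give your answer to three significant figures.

Step 1: 40 μL + 360 μL = 400 μL total → factor 400/40 = 10
Step 2: 125 μL + 0.625 mL = 750 μL total → factor 750/125 = 6
Step 3: 60 μL + 1440 μL = 1500 μL total → factor 1500/60 = 25
Overall dilution factor = 10 × 6 × 25 = 1500

1.50 × 10^3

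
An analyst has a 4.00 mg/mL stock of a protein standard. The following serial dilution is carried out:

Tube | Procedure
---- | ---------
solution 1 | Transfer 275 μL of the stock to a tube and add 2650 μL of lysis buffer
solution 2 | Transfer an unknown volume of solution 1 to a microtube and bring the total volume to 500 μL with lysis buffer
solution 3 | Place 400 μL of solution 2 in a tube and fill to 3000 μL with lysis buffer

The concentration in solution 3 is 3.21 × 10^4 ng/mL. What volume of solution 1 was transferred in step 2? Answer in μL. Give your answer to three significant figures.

Step 1: 275 μL + 2650 μL = 2925 μL total → factor 2925/275 = 10.636
Step 2: v brought to 500 μL → factor = 500 μL/v
Step 3: 400 μL brought to 3000 μL → factor 3000/400 = 7.5
Product of known-step factors = 79.773
Overall factor = 4.00 mg/mL / (3.21 × 10^4 ng/mL) = 124.61
Step-2 factor = 124.61 / 79.773 = 1.5621
v = 500 μL / 1.5621 = 320 μL

320 μL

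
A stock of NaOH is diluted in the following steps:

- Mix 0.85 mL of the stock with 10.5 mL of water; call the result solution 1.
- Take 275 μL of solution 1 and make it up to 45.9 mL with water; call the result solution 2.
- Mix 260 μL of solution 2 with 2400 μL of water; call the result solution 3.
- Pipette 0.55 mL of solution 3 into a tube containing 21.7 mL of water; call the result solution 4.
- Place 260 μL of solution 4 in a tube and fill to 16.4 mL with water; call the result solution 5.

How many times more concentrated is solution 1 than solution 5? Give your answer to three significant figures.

4.36 × 10^6

Step 1: 0.85 mL + 10.5 mL = 11.35 mL total → factor 11.35/0.85 = 13.353
Step 2: 275 μL brought to 45.9 mL → factor 45900/275 = 166.91
Step 3: 260 μL + 2400 μL = 2660 μL total → factor 2660/260 = 10.231
Step 4: 0.55 mL + 21.7 mL = 22.25 mL total → factor 22.25/0.55 = 40.455
Step 5: 260 μL brought to 16.4 mL → factor 16400/260 = 63.077
Dilution factor to solution 1 = 13.353; to solution 5 = 5.8184 × 10^7
[solution 1]/[solution 5] = (factor to solution 5)/(factor to solution 1) = 5.8184 × 10^7/13.353 = 4.36 × 10^6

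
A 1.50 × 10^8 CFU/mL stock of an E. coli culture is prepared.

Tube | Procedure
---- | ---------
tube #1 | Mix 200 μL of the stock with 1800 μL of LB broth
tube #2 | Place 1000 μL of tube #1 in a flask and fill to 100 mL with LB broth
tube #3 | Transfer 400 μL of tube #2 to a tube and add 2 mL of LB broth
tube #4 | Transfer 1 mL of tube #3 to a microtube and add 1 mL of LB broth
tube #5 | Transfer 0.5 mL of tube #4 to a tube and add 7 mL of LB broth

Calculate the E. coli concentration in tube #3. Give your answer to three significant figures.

Step 1: 200 μL + 1800 μL = 2000 μL total → factor 2000/200 = 10
Step 2: 1000 μL brought to 100 mL → factor 1 × 10^5/1000 = 100
Step 3: 400 μL + 2 mL = 2400 μL total → factor 2400/400 = 6
Dilution factor through tube #3 = 10 × 100 × 6 = 6000
[tube #3] = 1.50 × 10^8 CFU/mL / 6000 = 2.50 × 10^4 CFU/mL

2.50 × 10^4 CFU/mL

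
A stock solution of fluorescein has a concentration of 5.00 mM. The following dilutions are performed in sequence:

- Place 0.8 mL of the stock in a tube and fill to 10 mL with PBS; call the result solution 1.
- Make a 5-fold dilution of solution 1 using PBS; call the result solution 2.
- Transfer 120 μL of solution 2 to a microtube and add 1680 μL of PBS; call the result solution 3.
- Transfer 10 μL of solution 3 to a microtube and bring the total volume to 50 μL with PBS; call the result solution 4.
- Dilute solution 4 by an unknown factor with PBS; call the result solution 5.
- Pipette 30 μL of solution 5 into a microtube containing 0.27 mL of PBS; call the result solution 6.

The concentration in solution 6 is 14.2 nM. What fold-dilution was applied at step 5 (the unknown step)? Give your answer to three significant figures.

7.51-fold

Step 1: 0.8 mL brought to 10 mL → factor 10/0.8 = 12.5
Step 2: 5-fold → factor 5
Step 3: 120 μL + 1680 μL = 1800 μL total → factor 1800/120 = 15
Step 4: 10 μL brought to 50 μL → factor 50/10 = 5
Step 5: unknown factor x
Step 6: 30 μL + 0.27 mL = 300 μL total → factor 300/30 = 10
Product of known-step factors = 46875
Overall factor = 5.00 mM / (14.2 nM) = 3.5211 × 10^5
x = 3.5211 × 10^5 / 46875 = 7.51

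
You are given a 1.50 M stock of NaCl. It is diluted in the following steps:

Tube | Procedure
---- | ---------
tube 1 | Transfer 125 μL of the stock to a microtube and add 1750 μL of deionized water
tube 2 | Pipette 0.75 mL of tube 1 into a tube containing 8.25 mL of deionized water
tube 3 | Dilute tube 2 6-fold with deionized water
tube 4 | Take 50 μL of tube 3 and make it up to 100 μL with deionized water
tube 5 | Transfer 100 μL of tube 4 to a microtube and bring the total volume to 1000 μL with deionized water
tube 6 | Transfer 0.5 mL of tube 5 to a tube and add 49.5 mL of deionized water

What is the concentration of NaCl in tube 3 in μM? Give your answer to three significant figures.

Step 1: 125 μL + 1750 μL = 1875 μL total → factor 1875/125 = 15
Step 2: 0.75 mL + 8.25 mL = 9 mL total → factor 9/0.75 = 12
Step 3: 6-fold → factor 6
Dilution factor through tube 3 = 15 × 12 × 6 = 1080
[tube 3] = 1.50 M / 1080 = 0.001389 M = 1.39 × 10^3 μM

1.39 × 10^3 μM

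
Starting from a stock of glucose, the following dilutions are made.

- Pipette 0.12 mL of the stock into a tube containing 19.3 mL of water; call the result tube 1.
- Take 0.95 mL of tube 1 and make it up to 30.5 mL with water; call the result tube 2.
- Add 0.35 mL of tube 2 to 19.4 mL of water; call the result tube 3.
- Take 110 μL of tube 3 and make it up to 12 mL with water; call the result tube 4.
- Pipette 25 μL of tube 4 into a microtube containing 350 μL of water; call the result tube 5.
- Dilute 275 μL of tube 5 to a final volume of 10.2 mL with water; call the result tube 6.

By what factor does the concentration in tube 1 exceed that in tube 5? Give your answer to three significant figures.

Step 1: 0.12 mL + 19.3 mL = 19.42 mL total → factor 19.42/0.12 = 161.83
Step 2: 0.95 mL brought to 30.5 mL → factor 30.5/0.95 = 32.105
Step 3: 0.35 mL + 19.4 mL = 19.75 mL total → factor 19.75/0.35 = 56.429
Step 4: 110 μL brought to 12 mL → factor 12000/110 = 109.09
Step 5: 25 μL + 350 μL = 375 μL total → factor 375/25 = 15
Dilution factor to tube 1 = 161.83; to tube 5 = 4.7976 × 10^8
[tube 1]/[tube 5] = (factor to tube 5)/(factor to tube 1) = 4.7976 × 10^8/161.83 = 2.96 × 10^6

2.96 × 10^6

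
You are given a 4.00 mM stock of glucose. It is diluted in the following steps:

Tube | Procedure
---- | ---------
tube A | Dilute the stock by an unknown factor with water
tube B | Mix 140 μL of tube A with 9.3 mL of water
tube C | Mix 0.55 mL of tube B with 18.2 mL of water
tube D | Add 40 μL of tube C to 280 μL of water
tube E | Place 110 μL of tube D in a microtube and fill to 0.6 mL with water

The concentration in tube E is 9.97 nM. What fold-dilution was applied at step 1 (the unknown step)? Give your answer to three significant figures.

4.00-fold

Step 1: unknown factor x
Step 2: 140 μL + 9.3 mL = 9440 μL total → factor 9440/140 = 67.429
Step 3: 0.55 mL + 18.2 mL = 18.75 mL total → factor 18.75/0.55 = 34.091
Step 4: 40 μL + 280 μL = 320 μL total → factor 320/40 = 8
Step 5: 110 μL brought to 0.6 mL → factor 600/110 = 5.4545
Product of known-step factors = 1.0031 × 10^5
Overall factor = 4.00 mM / (9.97 nM) = 4.012 × 10^5
x = 4.012 × 10^5 / 1.0031 × 10^5 = 4.00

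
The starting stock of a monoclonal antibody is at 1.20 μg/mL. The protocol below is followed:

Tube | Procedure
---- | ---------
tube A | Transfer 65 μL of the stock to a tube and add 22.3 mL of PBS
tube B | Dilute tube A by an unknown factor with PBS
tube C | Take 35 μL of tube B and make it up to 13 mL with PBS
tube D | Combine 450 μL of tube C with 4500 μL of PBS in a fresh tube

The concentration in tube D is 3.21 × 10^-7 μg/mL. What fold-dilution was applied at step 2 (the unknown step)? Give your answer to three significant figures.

2.66-fold

Step 1: 65 μL + 22.3 mL = 22365 μL total → factor 22365/65 = 344.08
Step 2: unknown factor x
Step 3: 35 μL brought to 13 mL → factor 13000/35 = 371.43
Step 4: 450 μL + 4500 μL = 4950 μL total → factor 4950/450 = 11
Product of known-step factors = 1.4058 × 10^6
Overall factor = 1.20 μg/mL / (3.21 × 10^-7 μg/mL) = 3.7383 × 10^6
x = 3.7383 × 10^6 / 1.4058 × 10^6 = 2.66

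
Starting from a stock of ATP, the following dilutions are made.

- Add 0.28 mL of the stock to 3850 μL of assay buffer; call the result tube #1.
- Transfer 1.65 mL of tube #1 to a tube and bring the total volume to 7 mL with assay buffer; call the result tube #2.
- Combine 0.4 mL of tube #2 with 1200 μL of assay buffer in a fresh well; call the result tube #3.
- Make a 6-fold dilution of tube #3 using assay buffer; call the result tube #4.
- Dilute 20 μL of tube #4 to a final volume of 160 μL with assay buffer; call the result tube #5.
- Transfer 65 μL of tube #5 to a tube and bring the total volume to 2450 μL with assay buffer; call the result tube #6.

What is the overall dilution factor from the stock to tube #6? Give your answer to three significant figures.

4.53 × 10^5

Step 1: 0.28 mL + 3850 μL = 4.13 mL total → factor 4.13/0.28 = 14.75
Step 2: 1.65 mL brought to 7 mL → factor 7/1.65 = 4.2424
Step 3: 0.4 mL + 1200 μL = 1.6 mL total → factor 1.6/0.4 = 4
Step 4: 6-fold → factor 6
Step 5: 20 μL brought to 160 μL → factor 160/20 = 8
Step 6: 65 μL brought to 2450 μL → factor 2450/65 = 37.692
Overall dilution factor = 14.75 × 4.2424 × 4 × 6 × 8 × 37.692 = 4.5286 × 10^5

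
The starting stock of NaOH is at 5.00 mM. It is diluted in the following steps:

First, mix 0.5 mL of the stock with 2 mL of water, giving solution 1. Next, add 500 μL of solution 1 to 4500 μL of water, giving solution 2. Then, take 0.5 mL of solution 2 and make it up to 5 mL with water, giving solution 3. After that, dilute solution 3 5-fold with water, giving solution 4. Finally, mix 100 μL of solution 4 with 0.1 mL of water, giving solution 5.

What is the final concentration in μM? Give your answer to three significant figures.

1.00 μM

Step 1: 0.5 mL + 2 mL = 2.5 mL total → factor 2.5/0.5 = 5
Step 2: 500 μL + 4500 μL = 5000 μL total → factor 5000/500 = 10
Step 3: 0.5 mL brought to 5 mL → factor 5/0.5 = 10
Step 4: 5-fold → factor 5
Step 5: 100 μL + 0.1 mL = 200 μL total → factor 200/100 = 2
Overall dilution factor = 5 × 10 × 10 × 5 × 2 = 5000
Final = 5.00 mM / 5000 = 0.001000 mM = 1.00 μM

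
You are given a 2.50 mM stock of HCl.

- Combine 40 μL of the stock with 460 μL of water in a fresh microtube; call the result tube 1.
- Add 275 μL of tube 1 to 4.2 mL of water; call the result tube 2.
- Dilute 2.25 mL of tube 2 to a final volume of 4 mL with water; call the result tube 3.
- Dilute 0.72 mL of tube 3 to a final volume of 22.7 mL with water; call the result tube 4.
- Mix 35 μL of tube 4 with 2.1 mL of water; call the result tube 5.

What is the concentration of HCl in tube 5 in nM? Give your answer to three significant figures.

3.59 nM

Step 1: 40 μL + 460 μL = 500 μL total → factor 500/40 = 12.5
Step 2: 275 μL + 4.2 mL = 4475 μL total → factor 4475/275 = 16.273
Step 3: 2.25 mL brought to 4 mL → factor 4/2.25 = 1.7778
Step 4: 0.72 mL brought to 22.7 mL → factor 22.7/0.72 = 31.528
Step 5: 35 μL + 2.1 mL = 2135 μL total → factor 2135/35 = 61
Overall dilution factor = 12.5 × 16.273 × 1.7778 × 31.528 × 61 = 6.9546 × 10^5
Final = 2.50 mM / 6.9546 × 10^5 = 3.595 × 10^-6 mM = 3.59 nM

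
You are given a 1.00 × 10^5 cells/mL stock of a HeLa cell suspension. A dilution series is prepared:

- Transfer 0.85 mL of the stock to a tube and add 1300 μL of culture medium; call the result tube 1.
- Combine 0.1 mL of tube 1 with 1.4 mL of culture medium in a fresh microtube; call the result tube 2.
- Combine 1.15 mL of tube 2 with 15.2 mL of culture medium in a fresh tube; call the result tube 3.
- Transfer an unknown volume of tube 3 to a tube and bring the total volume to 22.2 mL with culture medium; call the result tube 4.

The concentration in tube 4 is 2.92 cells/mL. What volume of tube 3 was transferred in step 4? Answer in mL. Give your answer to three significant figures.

Step 1: 0.85 mL + 1300 μL = 2.15 mL total → factor 2.15/0.85 = 2.5294
Step 2: 0.1 mL + 1.4 mL = 1.5 mL total → factor 1.5/0.1 = 15
Step 3: 1.15 mL + 15.2 mL = 16.35 mL total → factor 16.35/1.15 = 14.217
Step 4: v brought to 22.2 mL → factor = 22.2 mL/v
Product of known-step factors = 539.42
Overall factor = 1.00 × 10^5 cells/mL / (2.92 cells/mL) = 34247
Step-4 factor = 34247 / 539.42 = 63.487
v = 22.2 mL / 63.487 = 0.350 mL

0.350 mL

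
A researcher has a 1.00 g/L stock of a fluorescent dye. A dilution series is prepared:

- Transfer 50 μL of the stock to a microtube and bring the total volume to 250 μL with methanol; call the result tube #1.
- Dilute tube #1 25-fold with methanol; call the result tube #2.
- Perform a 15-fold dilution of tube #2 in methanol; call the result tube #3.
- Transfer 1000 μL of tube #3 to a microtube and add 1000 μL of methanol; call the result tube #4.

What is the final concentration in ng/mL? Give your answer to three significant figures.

267 ng/mL

Step 1: 50 μL brought to 250 μL → factor 250/50 = 5
Step 2: 25-fold → factor 25
Step 3: 15-fold → factor 15
Step 4: 1000 μL + 1000 μL = 2000 μL total → factor 2000/1000 = 2
Overall dilution factor = 5 × 25 × 15 × 2 = 3750
Final = 1.00 g/L / 3750 = 0.0002667 g/L = 267 ng/mL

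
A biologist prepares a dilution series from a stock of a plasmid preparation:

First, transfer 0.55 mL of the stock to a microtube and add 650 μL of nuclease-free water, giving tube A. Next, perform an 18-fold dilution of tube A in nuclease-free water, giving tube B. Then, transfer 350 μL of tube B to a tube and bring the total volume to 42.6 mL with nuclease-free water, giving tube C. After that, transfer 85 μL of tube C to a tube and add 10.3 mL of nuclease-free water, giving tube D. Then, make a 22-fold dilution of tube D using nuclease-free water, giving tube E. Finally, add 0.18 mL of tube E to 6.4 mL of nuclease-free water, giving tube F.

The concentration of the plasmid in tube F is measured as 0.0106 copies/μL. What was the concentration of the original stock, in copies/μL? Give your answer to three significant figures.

Step 1: 0.55 mL + 650 μL = 1.2 mL total → factor 1.2/0.55 = 2.1818
Step 2: 18-fold → factor 18
Step 3: 350 μL brought to 42.6 mL → factor 42600/350 = 121.71
Step 4: 85 μL + 10.3 mL = 10385 μL total → factor 10385/85 = 122.18
Step 5: 22-fold → factor 22
Step 6: 0.18 mL + 6.4 mL = 6.58 mL total → factor 6.58/0.18 = 36.556
Overall dilution factor = 2.1818 × 18 × 121.71 × 122.18 × 22 × 36.556 = 4.6967 × 10^8
Stock = 0.0106 copies/μL × 4.6967 × 10^8 = 4.98 × 10^6 copies/μL

4.98 × 10^6 copies/μL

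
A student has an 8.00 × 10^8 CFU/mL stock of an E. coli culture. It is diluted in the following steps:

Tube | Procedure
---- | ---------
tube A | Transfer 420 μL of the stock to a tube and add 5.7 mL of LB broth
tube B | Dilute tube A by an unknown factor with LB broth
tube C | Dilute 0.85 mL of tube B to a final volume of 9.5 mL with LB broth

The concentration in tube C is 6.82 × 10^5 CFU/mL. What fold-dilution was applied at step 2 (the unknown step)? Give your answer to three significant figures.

Step 1: 420 μL + 5.7 mL = 6120 μL total → factor 6120/420 = 14.571
Step 2: unknown factor x
Step 3: 0.85 mL brought to 9.5 mL → factor 9.5/0.85 = 11.176
Product of known-step factors = 162.86
Overall factor = 8.00 × 10^8 CFU/mL / (6.82 × 10^5 CFU/mL) = 1173
x = 1173 / 162.86 = 7.20

7.20-fold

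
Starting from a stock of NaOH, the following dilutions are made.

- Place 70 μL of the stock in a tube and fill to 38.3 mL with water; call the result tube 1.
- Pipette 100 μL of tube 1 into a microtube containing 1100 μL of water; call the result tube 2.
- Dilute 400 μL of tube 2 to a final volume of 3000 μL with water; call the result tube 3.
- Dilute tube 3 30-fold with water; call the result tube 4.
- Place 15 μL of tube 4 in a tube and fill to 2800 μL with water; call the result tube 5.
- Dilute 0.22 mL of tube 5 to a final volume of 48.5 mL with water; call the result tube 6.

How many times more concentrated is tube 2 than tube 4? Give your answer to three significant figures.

Step 1: 70 μL brought to 38.3 mL → factor 38300/70 = 547.14
Step 2: 100 μL + 1100 μL = 1200 μL total → factor 1200/100 = 12
Step 3: 400 μL brought to 3000 μL → factor 3000/400 = 7.5
Step 4: 30-fold → factor 30
Dilution factor to tube 2 = 6565.7; to tube 4 = 1.4773 × 10^6
[tube 2]/[tube 4] = (factor to tube 4)/(factor to tube 2) = 1.4773 × 10^6/6565.7 = 225

225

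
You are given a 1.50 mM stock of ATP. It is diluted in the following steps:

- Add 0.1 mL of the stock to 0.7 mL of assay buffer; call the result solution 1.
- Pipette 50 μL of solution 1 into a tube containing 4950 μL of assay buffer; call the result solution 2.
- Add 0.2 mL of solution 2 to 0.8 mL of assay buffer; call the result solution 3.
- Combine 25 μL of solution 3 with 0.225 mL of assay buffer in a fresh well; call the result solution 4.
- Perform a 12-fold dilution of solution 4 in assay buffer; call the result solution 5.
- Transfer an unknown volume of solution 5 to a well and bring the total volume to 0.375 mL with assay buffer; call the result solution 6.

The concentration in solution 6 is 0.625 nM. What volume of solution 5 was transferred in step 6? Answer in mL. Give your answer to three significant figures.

Step 1: 0.1 mL + 0.7 mL = 0.8 mL total → factor 0.8/0.1 = 8
Step 2: 50 μL + 4950 μL = 5000 μL total → factor 5000/50 = 100
Step 3: 0.2 mL + 0.8 mL = 1 mL total → factor 1/0.2 = 5
Step 4: 25 μL + 0.225 mL = 250 μL total → factor 250/25 = 10
Step 5: 12-fold → factor 12
Step 6: v brought to 0.375 mL → factor = 0.375 mL/v
Product of known-step factors = 4.8 × 10^5
Overall factor = 1.50 mM / (0.625 nM) = 2.4 × 10^6
Step-6 factor = 2.4 × 10^6 / 4.8 × 10^5 = 5
v = 0.375 mL / 5 = 0.0750 mL

0.0750 mL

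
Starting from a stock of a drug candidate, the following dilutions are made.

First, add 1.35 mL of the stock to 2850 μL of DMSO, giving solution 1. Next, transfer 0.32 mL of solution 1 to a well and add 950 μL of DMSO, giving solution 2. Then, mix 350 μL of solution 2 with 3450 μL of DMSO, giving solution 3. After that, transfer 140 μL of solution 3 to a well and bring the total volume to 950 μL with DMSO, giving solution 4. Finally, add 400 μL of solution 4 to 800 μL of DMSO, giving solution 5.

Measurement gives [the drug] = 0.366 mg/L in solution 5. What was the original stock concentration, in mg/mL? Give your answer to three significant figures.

Step 1: 1.35 mL + 2850 μL = 4.2 mL total → factor 4.2/1.35 = 3.1111
Step 2: 0.32 mL + 950 μL = 1.27 mL total → factor 1.27/0.32 = 3.9688
Step 3: 350 μL + 3450 μL = 3800 μL total → factor 3800/350 = 10.857
Step 4: 140 μL brought to 950 μL → factor 950/140 = 6.7857
Step 5: 400 μL + 800 μL = 1200 μL total → factor 1200/400 = 3
Overall dilution factor = 3.1111 × 3.9688 × 10.857 × 6.7857 × 3 = 2729
Stock = 0.366 mg/L × 2729 = 998.8 mg/L = 0.999 mg/mL

0.999 mg/mL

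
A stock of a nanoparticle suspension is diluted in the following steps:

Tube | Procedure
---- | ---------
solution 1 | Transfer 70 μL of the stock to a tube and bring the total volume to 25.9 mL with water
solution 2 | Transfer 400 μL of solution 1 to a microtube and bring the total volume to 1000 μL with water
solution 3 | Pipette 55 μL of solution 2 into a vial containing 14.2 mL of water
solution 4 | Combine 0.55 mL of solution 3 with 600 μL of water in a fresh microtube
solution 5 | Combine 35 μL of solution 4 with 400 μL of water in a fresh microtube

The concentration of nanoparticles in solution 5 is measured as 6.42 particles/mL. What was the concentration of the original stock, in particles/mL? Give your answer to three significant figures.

Step 1: 70 μL brought to 25.9 mL → factor 25900/70 = 370
Step 2: 400 μL brought to 1000 μL → factor 1000/400 = 2.5
Step 3: 55 μL + 14.2 mL = 14255 μL total → factor 14255/55 = 259.18
Step 4: 0.55 mL + 600 μL = 1.15 mL total → factor 1.15/0.55 = 2.0909
Step 5: 35 μL + 400 μL = 435 μL total → factor 435/35 = 12.429
Overall dilution factor = 370 × 2.5 × 259.18 × 2.0909 × 12.429 = 6.2302 × 10^6
Stock = 6.42 particles/mL × 6.2302 × 10^6 = 4.00 × 10^7 particles/mL

4.00 × 10^7 particles/mL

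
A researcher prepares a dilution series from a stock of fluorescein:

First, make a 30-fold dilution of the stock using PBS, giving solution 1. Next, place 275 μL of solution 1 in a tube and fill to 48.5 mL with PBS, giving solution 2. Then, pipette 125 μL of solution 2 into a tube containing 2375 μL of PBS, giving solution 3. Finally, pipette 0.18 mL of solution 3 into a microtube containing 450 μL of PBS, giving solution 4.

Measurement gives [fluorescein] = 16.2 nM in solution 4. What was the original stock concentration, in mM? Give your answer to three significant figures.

6.00 mM

Step 1: 30-fold → factor 30
Step 2: 275 μL brought to 48.5 mL → factor 48500/275 = 176.36
Step 3: 125 μL + 2375 μL = 2500 μL total → factor 2500/125 = 20
Step 4: 0.18 mL + 450 μL = 0.63 mL total → factor 0.63/0.18 = 3.5
Overall dilution factor = 30 × 176.36 × 20 × 3.5 = 3.7036 × 10^5
Stock = 16.2 nM × 3.7036 × 10^5 = 6.000 × 10^6 nM = 6.00 mM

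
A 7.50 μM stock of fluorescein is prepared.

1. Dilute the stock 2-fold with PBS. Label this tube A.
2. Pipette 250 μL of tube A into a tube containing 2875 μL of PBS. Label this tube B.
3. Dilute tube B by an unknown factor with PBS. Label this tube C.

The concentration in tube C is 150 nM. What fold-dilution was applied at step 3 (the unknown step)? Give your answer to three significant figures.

2.00-fold

Step 1: 2-fold → factor 2
Step 2: 250 μL + 2875 μL = 3125 μL total → factor 3125/250 = 12.5
Step 3: unknown factor x
Product of known-step factors = 25
Overall factor = 7.50 μM / (150 nM) = 50
x = 50 / 25 = 2.00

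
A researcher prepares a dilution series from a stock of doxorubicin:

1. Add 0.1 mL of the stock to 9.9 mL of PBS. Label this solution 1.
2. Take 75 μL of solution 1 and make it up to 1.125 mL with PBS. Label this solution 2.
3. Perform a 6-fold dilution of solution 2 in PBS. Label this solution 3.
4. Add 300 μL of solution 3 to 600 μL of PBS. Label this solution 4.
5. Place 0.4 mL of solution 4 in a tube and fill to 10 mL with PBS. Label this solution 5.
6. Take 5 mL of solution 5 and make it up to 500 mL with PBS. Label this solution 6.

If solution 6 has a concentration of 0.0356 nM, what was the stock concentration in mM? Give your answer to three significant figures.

Step 1: 0.1 mL + 9.9 mL = 10 mL total → factor 10/0.1 = 100
Step 2: 75 μL brought to 1.125 mL → factor 1125/75 = 15
Step 3: 6-fold → factor 6
Step 4: 300 μL + 600 μL = 900 μL total → factor 900/300 = 3
Step 5: 0.4 mL brought to 10 mL → factor 10/0.4 = 25
Step 6: 5 mL brought to 500 mL → factor 500/5 = 100
Overall dilution factor = 100 × 15 × 6 × 3 × 25 × 100 = 6.75 × 10^7
Stock = 0.0356 nM × 6.75 × 10^7 = 2.403 × 10^6 nM = 2.40 mM

2.40 mM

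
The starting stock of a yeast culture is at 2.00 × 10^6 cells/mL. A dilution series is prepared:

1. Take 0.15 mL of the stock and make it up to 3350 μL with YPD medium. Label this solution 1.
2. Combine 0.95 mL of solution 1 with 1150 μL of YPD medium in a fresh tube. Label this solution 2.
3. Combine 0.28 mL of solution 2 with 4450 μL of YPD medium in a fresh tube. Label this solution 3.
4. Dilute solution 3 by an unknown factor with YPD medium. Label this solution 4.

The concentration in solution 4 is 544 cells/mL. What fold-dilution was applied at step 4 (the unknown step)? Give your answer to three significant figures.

Step 1: 0.15 mL brought to 3350 μL → factor 3.35/0.15 = 22.333
Step 2: 0.95 mL + 1150 μL = 2.1 mL total → factor 2.1/0.95 = 2.2105
Step 3: 0.28 mL + 4450 μL = 4.73 mL total → factor 4.73/0.28 = 16.893
Step 4: unknown factor x
Product of known-step factors = 833.97
Overall factor = 2.00 × 10^6 cells/mL / (544 cells/mL) = 3676.5
x = 3676.5 / 833.97 = 4.41

4.41-fold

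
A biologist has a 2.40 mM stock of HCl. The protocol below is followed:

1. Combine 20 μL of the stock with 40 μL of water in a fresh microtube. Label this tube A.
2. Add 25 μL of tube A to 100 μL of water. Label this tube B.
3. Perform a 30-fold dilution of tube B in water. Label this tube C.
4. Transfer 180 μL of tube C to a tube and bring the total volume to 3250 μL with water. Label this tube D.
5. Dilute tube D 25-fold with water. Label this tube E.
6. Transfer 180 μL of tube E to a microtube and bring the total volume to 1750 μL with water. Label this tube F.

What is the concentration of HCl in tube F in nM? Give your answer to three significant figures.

Step 1: 20 μL + 40 μL = 60 μL total → factor 60/20 = 3
Step 2: 25 μL + 100 μL = 125 μL total → factor 125/25 = 5
Step 3: 30-fold → factor 30
Step 4: 180 μL brought to 3250 μL → factor 3250/180 = 18.056
Step 5: 25-fold → factor 25
Step 6: 180 μL brought to 1750 μL → factor 1750/180 = 9.7222
Overall dilution factor = 3 × 5 × 30 × 18.056 × 25 × 9.7222 = 1.9748 × 10^6
Final = 2.40 mM / 1.9748 × 10^6 = 1.215 × 10^-6 mM = 1.22 nM

1.22 nM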